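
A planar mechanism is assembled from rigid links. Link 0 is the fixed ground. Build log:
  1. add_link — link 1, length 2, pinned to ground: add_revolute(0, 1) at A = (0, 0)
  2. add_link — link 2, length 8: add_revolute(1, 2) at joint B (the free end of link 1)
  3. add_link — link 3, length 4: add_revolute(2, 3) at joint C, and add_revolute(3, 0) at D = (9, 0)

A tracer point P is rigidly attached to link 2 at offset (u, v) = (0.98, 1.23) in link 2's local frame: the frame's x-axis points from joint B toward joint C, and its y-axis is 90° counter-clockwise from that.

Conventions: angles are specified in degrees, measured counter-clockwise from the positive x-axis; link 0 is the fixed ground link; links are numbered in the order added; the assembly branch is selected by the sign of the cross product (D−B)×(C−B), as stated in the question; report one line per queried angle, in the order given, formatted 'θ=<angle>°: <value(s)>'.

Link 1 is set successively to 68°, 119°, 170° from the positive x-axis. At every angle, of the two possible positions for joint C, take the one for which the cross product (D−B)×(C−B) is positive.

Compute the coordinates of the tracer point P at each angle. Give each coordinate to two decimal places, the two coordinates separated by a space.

A=(0,0), D=(9.00,0)
θ=68°: B = A + 2.00·(cos68°, sin68°) = (0.7492, 1.8544)
θ=68°: |BD| = 8.4566
θ=68°: circle(B,8.00) ∩ circle(D,4.00): a=7.0663, h=3.7506
θ=68°:   candidates: C₊=(8.4660,3.9642) cross=31.717; C₋=(6.8211,-3.3545) cross=-31.717
θ=68°:   branch + wants cross > 0 → take C=(8.4660,3.9642) (cross=31.717)
θ=68°: ex = (C−B)/|BC| = (0.9646,0.2637); ey = (-0.2637,0.9646)
θ=68°: P = B + 0.98·ex + 1.23·ey = (1.3701,3.2993)
θ=119°: B = A + 2.00·(cos119°, sin119°) = (-0.9696, 1.7492)
θ=119°: |BD| = 10.1219
θ=119°: circle(B,8.00) ∩ circle(D,4.00): a=7.4321, h=2.9605
θ=119°:   candidates: C₊=(6.8622,3.3808) cross=29.966; C₋=(5.8390,-2.4511) cross=-29.966
θ=119°:   branch + wants cross > 0 → take C=(6.8622,3.3808) (cross=29.966)
θ=119°: ex = (C−B)/|BC| = (0.9790,0.2039); ey = (-0.2039,0.9790)
θ=119°: P = B + 0.98·ex + 1.23·ey = (-0.2611,3.1533)
θ=170°: B = A + 2.00·(cos170°, sin170°) = (-1.9696, 0.3473)
θ=170°: |BD| = 10.9751
θ=170°: circle(B,8.00) ∩ circle(D,4.00): a=7.6743, h=2.2594
θ=170°:   candidates: C₊=(5.7724,2.3627) cross=24.797; C₋=(5.6294,-2.1538) cross=-24.797
θ=170°:   branch + wants cross > 0 → take C=(5.7724,2.3627) (cross=24.797)
θ=170°: ex = (C−B)/|BC| = (0.9677,0.2519); ey = (-0.2519,0.9677)
θ=170°: P = B + 0.98·ex + 1.23·ey = (-1.3311,1.7845)

θ=68°: 1.37 3.30
θ=119°: -0.26 3.15
θ=170°: -1.33 1.78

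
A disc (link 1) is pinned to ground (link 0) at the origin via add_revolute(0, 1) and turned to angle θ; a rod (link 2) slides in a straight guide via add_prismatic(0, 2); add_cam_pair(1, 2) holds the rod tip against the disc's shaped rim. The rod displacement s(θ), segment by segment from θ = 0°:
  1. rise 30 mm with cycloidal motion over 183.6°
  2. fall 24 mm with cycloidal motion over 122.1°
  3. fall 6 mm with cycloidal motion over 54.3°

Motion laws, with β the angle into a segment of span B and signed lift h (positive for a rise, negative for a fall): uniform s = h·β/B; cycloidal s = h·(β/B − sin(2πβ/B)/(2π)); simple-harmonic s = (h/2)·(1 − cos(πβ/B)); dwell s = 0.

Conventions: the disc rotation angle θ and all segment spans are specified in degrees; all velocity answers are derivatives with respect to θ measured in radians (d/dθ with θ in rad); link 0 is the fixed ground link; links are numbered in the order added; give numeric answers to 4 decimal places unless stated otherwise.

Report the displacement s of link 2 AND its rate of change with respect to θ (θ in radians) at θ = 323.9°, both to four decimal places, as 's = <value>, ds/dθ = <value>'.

segment 1 (0° to 183.6°, cycloidal, h = 30) is passed completely: s = 0.0000 + (30) = 30.0000
segment 2 (183.6° to 305.7°, cycloidal, h = -24) is passed completely: s = 30.0000 + (-24) = 6.0000
θ = 323.9° falls in segment 3 (305.7° to 360°, cycloidal, h = -6): β = 323.9 − 305.7 = 18.2°, B = 54.3°; Δs = -6·(0.3352 − sin(2π·0.3352)/(2π)) = -1.1896; s = 6.0000 − 1.1896 = 4.8104
velocity in seg [305.7°–360°] (cycloidal), θ in radians: β = 18.2° = 0.3176 rad, B = 54.3° = 0.9477 rad; ds/dθ = (h/B)(1 − cos(2πβ/B)) = ((-6)/0.9477)(1 − cos(2π·0.3352)) = -9.559768 mm/rad

s = 4.8104, ds/dθ = -9.5598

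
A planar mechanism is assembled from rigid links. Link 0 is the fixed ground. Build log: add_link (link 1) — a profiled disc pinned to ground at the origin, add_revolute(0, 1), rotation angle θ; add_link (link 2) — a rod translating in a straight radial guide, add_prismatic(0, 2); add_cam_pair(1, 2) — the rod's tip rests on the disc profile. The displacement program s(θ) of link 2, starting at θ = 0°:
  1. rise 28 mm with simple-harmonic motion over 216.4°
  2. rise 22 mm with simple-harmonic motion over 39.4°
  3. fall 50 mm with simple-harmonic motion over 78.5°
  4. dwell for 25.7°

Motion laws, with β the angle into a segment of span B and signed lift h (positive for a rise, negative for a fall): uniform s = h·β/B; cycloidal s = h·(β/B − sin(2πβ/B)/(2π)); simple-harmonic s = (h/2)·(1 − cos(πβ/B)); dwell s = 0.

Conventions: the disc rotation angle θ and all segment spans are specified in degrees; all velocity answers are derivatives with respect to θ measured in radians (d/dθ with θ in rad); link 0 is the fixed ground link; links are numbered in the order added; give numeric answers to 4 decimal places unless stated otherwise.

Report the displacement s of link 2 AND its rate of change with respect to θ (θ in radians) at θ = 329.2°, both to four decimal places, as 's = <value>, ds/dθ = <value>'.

seg 1 [0°–216.4°] simple-harmonic, h=28: full span → s += 28 → s = 28.0000
seg 2 [216.4°–255.8°] simple-harmonic, h=22: full span → s += 22 → s = 50.0000
seg 3 [255.8°–334.3°] simple-harmonic, h=-50: θ=329.2° here. β=73.4, B=78.5. -50/2·(1 − cos(π·0.9350)) = -49.4811 → s = 0.5189
velocity in seg [255.8°–334.3°] (simple-harmonic), θ in radians: β = 73.4° = 1.2811 rad, B = 78.5° = 1.3701 rad; ds/dθ = (πh/(2B)) sin(πβ/B) = (π·(-50)/(2·1.3701)) sin(π·0.9350) = -11.619133 mm/rad

s = 0.5189, ds/dθ = -11.6191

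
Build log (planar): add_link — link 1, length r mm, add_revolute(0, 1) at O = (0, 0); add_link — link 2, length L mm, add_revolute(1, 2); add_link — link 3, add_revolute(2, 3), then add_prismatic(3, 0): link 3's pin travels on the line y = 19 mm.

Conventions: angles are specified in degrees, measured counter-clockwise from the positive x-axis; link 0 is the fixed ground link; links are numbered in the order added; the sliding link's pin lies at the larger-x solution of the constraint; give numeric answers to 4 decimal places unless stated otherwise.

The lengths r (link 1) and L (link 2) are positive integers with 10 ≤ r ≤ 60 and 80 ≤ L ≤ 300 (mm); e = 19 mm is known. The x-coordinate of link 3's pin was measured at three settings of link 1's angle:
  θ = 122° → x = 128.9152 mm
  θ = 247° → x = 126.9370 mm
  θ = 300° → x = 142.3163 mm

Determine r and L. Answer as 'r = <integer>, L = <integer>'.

constraint per measurement: (x − r cos θ)² + (r sin θ − e)² = L²
subtracting the θ₁ and θ₂ equations cancels the r² and L² terms:
r = (x₁² − x₂²) / (2[(x₁cos θ₁ + e sin θ₁) − (x₂cos θ₂ + e sin θ₂)]) = 17.0000 → r = 17
L² = (x₁ − r cos θ₁)² + (r sin θ₁ − e)² = 19043.9878 → L = 138.0000 → L = 138
check at θ₃=300°: x = 142.3163 (printed 142.3163) ✓

r = 17, L = 138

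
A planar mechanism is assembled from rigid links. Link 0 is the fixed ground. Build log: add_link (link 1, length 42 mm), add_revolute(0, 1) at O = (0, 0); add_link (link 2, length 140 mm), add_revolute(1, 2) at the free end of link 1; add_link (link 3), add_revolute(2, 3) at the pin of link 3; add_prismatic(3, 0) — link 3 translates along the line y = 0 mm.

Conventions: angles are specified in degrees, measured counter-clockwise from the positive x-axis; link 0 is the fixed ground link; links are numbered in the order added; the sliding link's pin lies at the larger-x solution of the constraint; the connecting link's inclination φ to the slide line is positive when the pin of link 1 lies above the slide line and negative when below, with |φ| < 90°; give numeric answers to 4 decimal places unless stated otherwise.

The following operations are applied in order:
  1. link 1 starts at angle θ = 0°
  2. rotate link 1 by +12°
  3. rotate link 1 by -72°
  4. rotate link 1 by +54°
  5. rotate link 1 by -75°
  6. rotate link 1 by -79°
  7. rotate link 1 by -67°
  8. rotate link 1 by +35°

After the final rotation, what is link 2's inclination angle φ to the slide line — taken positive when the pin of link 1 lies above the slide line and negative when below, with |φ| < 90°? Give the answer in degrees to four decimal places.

geometry: r = 42 mm, L = 140 mm, e = 0 mm; θ starts at 0°
rotate link 1 by +12°: θ ← 0° +12° = 12°
rotate link 1 by -72°: θ ← 12° -72° = -60°
rotate link 1 by +54°: θ ← -60° +54° = -6°
rotate link 1 by -75°: θ ← -6° -75° = -81°
rotate link 1 by -79°: θ ← -81° -79° = -160°
rotate link 1 by -67°: θ ← -160° -67° = -227°
rotate link 1 by +35°: θ ← -227° +35° = -192°
h = r sin θ − e = 8.732291 − 0 = 8.732291
sin φ = h / L = 8.732291 / 140 = 0.06237351
φ = arcsin(0.06237351) = 3.576060°

3.5761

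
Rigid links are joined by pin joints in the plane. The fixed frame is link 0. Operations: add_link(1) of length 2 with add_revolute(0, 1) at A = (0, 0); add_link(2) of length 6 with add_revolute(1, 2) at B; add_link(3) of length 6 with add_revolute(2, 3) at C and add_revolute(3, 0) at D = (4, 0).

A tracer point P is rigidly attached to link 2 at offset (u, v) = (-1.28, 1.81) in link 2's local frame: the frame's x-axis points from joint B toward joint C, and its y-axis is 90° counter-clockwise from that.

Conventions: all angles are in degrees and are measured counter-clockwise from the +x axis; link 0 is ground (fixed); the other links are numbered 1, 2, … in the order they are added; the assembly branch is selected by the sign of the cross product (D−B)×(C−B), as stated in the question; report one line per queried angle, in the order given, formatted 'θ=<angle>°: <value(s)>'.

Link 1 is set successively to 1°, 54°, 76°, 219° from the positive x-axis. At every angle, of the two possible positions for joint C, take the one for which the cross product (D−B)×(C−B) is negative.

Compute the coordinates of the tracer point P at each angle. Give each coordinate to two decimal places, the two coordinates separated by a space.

A=(0,0), D=(4.00,0)
θ=1°: B = A + 2.00·(cos1°, sin1°) = (1.9997, 0.0349)
θ=1°: |BD| = 2.0006
θ=1°: circle(B,6.00) ∩ circle(D,6.00): a=1.0003, h=5.9160
θ=1°:   candidates: C₊=(3.1031,5.9326) cross=11.836; C₋=(2.8966,-5.8977) cross=-11.836
θ=1°:   branch - wants cross < 0 → take C=(2.8966,-5.8977) (cross=-11.836)
θ=1°: ex = (C−B)/|BC| = (0.1495,-0.9888); ey = (0.9888,0.1495)
θ=1°: P = B + -1.28·ex + 1.81·ey = (3.5980,1.5711)
θ=54°: B = A + 2.00·(cos54°, sin54°) = (1.1756, 1.6180)
θ=54°: |BD| = 3.2551
θ=54°: circle(B,6.00) ∩ circle(D,6.00): a=1.6275, h=5.7750
θ=54°:   candidates: C₊=(5.4585,5.8200) cross=18.798; C₋=(-0.2829,-4.2020) cross=-18.798
θ=54°:   branch - wants cross < 0 → take C=(-0.2829,-4.2020) (cross=-18.798)
θ=54°: ex = (C−B)/|BC| = (-0.2431,-0.9700); ey = (0.9700,-0.2431)
θ=54°: P = B + -1.28·ex + 1.81·ey = (3.2424,2.4197)
θ=76°: B = A + 2.00·(cos76°, sin76°) = (0.4838, 1.9406)
θ=76°: |BD| = 4.0161
θ=76°: circle(B,6.00) ∩ circle(D,6.00): a=2.0081, h=5.6540
θ=76°:   candidates: C₊=(4.9739,5.9204) cross=22.707; C₋=(-0.4901,-3.9798) cross=-22.707
θ=76°:   branch - wants cross < 0 → take C=(-0.4901,-3.9798) (cross=-22.707)
θ=76°: ex = (C−B)/|BC| = (-0.1623,-0.9867); ey = (0.9867,-0.1623)
θ=76°: P = B + -1.28·ex + 1.81·ey = (2.4776,2.9098)
θ=219°: B = A + 2.00·(cos219°, sin219°) = (-1.5543, -1.2586)
θ=219°: |BD| = 5.6951
θ=219°: circle(B,6.00) ∩ circle(D,6.00): a=2.8476, h=5.2812
θ=219°:   candidates: C₊=(0.0557,4.5213) cross=30.077; C₋=(2.3900,-5.7800) cross=-30.077
θ=219°:   branch - wants cross < 0 → take C=(2.3900,-5.7800) (cross=-30.077)
θ=219°: ex = (C−B)/|BC| = (0.6574,-0.7536); ey = (0.7536,0.6574)
θ=219°: P = B + -1.28·ex + 1.81·ey = (-1.0318,0.8958)

θ=1°: 3.60 1.57
θ=54°: 3.24 2.42
θ=76°: 2.48 2.91
θ=219°: -1.03 0.90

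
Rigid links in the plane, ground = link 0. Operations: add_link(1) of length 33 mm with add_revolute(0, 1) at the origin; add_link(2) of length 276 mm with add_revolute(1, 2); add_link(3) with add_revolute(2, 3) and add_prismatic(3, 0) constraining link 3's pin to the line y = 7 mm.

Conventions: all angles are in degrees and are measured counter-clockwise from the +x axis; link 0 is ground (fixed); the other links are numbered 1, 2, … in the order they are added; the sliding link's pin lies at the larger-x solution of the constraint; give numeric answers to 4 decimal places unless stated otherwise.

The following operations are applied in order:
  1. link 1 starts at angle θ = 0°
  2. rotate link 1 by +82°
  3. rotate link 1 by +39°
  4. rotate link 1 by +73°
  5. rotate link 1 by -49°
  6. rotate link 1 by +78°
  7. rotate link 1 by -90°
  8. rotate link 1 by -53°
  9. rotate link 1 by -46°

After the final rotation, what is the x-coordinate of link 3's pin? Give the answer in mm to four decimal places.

geometry: r = 33 mm, L = 276 mm, e = 7 mm; θ starts at 0°
rotate link 1 by +82°: θ ← 0° +82° = 82°
rotate link 1 by +39°: θ ← 82° +39° = 121°
rotate link 1 by +73°: θ ← 121° +73° = 194°
rotate link 1 by -49°: θ ← 194° -49° = 145°
rotate link 1 by +78°: θ ← 145° +78° = 223°
rotate link 1 by -90°: θ ← 223° -90° = 133°
rotate link 1 by -53°: θ ← 133° -53° = 80°
rotate link 1 by -46°: θ ← 80° -46° = 34°
crank pin P = (r cos θ, r sin θ) = (27.358240, 18.453366)
h = r sin θ − e = 18.453366 − 7 = 11.453366
x = r cos θ + √(L² − h²) = 27.358240 + 275.762253 = 303.120493

303.1205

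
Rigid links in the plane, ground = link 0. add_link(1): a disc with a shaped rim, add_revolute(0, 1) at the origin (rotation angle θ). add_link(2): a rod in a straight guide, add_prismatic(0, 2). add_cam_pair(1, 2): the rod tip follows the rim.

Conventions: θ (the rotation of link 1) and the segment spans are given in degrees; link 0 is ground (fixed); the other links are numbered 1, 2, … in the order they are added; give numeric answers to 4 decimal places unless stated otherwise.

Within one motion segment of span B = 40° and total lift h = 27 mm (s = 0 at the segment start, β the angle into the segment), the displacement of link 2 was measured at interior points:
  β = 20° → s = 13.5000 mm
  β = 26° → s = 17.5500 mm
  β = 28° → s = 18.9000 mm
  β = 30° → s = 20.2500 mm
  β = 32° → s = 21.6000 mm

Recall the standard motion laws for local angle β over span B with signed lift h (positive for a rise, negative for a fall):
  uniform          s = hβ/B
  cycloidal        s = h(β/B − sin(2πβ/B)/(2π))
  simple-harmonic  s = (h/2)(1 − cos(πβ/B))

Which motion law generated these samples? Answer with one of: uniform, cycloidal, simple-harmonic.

candidates at β/B = r: uniform s = h·r (linear in β); cycloidal s = h·(r − sin(2πr)/(2π)); simple-harmonic s = (h/2)(1 − cos(πr))
β=20°: printed 13.5000 | uniform 13.5000, cycloidal 13.5000, simple-harmonic 13.5000
β=26°: printed 17.5500 | uniform 17.5500, cycloidal 21.0265, simple-harmonic 19.6289
β=28°: printed 18.9000 | uniform 18.9000, cycloidal 22.9869, simple-harmonic 21.4351
β=30°: printed 20.2500 | uniform 20.2500, cycloidal 24.5472, simple-harmonic 23.0459
β=32°: printed 21.6000 | uniform 21.6000, cycloidal 25.6869, simple-harmonic 24.4217
only one law matches every sample → uniform

uniform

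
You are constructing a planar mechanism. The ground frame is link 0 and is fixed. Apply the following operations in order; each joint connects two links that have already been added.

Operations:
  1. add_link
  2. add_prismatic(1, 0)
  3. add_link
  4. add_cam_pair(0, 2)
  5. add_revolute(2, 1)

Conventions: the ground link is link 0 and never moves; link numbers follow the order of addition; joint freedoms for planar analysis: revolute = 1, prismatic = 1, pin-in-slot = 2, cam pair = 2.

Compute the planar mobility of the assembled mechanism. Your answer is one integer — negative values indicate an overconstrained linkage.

(L,J1,J2)=(1,0,0); link0 fixed
link1: (2,0,0)
P 1-0 [J1]: (2,1,0)
link2: (3,1,0)
C 0-2 [J2]: (3,1,1)
R 2-1 [J1]: (3,2,1)
Grübler: 3·2 − 2·2 − 1 = 1

M = 1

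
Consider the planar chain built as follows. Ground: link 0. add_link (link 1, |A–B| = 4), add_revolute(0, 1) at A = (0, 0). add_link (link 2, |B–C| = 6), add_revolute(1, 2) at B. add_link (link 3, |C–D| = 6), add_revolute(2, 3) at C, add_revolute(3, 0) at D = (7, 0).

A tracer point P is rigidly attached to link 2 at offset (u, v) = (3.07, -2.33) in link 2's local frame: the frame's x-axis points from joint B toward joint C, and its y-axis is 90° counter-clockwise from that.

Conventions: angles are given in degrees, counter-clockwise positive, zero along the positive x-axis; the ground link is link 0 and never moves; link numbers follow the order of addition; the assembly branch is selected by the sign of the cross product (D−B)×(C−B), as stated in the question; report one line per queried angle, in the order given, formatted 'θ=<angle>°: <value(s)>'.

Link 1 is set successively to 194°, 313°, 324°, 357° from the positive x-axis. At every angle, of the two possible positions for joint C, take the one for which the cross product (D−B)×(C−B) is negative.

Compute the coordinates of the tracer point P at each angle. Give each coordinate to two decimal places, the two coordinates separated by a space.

A=(0,0), D=(7.00,0)
θ=194°: B = A + 4.00·(cos194°, sin194°) = (-3.8812, -0.9677)
θ=194°: |BD| = 10.9241
θ=194°: circle(B,6.00) ∩ circle(D,6.00): a=5.4621, h=2.4831
θ=194°:   candidates: C₊=(1.3394,1.9895) cross=27.126; C₋=(1.7794,-2.9572) cross=-27.126
θ=194°:   branch - wants cross < 0 → take C=(1.7794,-2.9572) (cross=-27.126)
θ=194°: ex = (C−B)/|BC| = (0.9434,-0.3316); ey = (0.3316,0.9434)
θ=194°: P = B + 3.07·ex + -2.33·ey = (-1.7575,-4.1838)
θ=313°: B = A + 4.00·(cos313°, sin313°) = (2.7280, -2.9254)
θ=313°: |BD| = 5.1777
θ=313°: circle(B,6.00) ∩ circle(D,6.00): a=2.5888, h=5.4128
θ=313°:   candidates: C₊=(1.8057,3.0033) cross=28.025; C₋=(7.9222,-5.9287) cross=-28.025
θ=313°:   branch - wants cross < 0 → take C=(7.9222,-5.9287) (cross=-28.025)
θ=313°: ex = (C−B)/|BC| = (0.8657,-0.5005); ey = (0.5005,0.8657)
θ=313°: P = B + 3.07·ex + -2.33·ey = (4.2194,-6.4792)
θ=324°: B = A + 4.00·(cos324°, sin324°) = (3.2361, -2.3511)
θ=324°: |BD| = 4.4379
θ=324°: circle(B,6.00) ∩ circle(D,6.00): a=2.2190, h=5.5746
θ=324°:   candidates: C₊=(2.1647,3.5524) cross=24.740; C₋=(8.0714,-5.9036) cross=-24.740
θ=324°:   branch - wants cross < 0 → take C=(8.0714,-5.9036) (cross=-24.740)
θ=324°: ex = (C−B)/|BC| = (0.8059,-0.5921); ey = (0.5921,0.8059)
θ=324°: P = B + 3.07·ex + -2.33·ey = (4.3306,-6.0465)
θ=357°: B = A + 4.00·(cos357°, sin357°) = (3.9945, -0.2093)
θ=357°: |BD| = 3.0128
θ=357°: circle(B,6.00) ∩ circle(D,6.00): a=1.5064, h=5.8078
θ=357°:   candidates: C₊=(5.0937,5.6891) cross=17.498; C₋=(5.9008,-5.8985) cross=-17.498
θ=357°:   branch - wants cross < 0 → take C=(5.9008,-5.8985) (cross=-17.498)
θ=357°: ex = (C−B)/|BC| = (0.3177,-0.9482); ey = (0.9482,0.3177)
θ=357°: P = B + 3.07·ex + -2.33·ey = (2.7606,-3.8606)

θ=194°: -1.76 -4.18
θ=313°: 4.22 -6.48
θ=324°: 4.33 -6.05
θ=357°: 2.76 -3.86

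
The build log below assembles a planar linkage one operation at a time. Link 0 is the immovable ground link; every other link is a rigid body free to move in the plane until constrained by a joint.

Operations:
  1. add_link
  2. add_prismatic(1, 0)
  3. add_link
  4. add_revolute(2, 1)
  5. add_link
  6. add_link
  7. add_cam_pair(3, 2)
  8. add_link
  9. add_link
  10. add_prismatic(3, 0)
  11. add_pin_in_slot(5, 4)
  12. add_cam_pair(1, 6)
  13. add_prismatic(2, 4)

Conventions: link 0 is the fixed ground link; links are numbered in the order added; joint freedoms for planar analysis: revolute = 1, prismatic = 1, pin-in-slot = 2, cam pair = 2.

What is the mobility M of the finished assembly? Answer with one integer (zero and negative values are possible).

link 0 = ground. State L|J1|J2 = 1|0|0
+link1  2|0|0
P(1,0) f=1→J1  2|1|0
+link2  3|1|0
R(2,1) f=1→J1  3|2|0
+link3  4|2|0
+link4  5|2|0
C(3,2) f=2→J2  5|2|1
+link5  6|2|1
+link6  7|2|1
P(3,0) f=1→J1  7|3|1
PS(5,4) f=2→J2  7|3|2
C(1,6) f=2→J2  7|3|3
P(2,4) f=1→J1  7|4|3
M = 3(7−1)−2·4−3 = 18−8−3 = 7

M = 7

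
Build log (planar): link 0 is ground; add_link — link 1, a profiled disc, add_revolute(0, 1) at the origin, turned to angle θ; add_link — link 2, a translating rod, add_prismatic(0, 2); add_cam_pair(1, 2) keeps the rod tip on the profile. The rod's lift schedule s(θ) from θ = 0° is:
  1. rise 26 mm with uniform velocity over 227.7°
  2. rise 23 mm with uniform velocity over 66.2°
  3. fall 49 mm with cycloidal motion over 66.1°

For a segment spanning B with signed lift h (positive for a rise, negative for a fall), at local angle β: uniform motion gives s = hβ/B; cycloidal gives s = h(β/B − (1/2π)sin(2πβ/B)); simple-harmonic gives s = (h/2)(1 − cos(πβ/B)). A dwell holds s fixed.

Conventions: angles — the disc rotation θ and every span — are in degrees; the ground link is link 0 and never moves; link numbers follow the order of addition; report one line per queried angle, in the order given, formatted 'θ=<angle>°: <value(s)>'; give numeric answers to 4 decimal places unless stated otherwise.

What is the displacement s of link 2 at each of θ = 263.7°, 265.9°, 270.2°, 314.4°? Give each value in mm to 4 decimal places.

seg 1 [0°–227.7°] uniform, h=26: full span → s += 26 → s = 26.0000
seg 2 [227.7°–293.9°] uniform, h=23: θ=263.7° here. β=36, B=66.2. 23·36/66.2 = 12.5076 → s = 38.5076
seg 2 [227.7°–293.9°] uniform, h=23: θ=265.9° here. β=38.2, B=66.2. 23·38.2/66.2 = 13.2719 → s = 39.2719
seg 2 [227.7°–293.9°] uniform, h=23: θ=270.2° here. β=42.5, B=66.2. 23·42.5/66.2 = 14.7659 → s = 40.7659
seg 2 [227.7°–293.9°] uniform, h=23: full span → s += 23 → s = 49.0000
seg 3 [293.9°–360°] cycloidal, h=-49: θ=314.4° here. β=20.5, B=66.1. -49·(0.3101 − sin(2π·0.3101)/(2π)) = -7.9482 → s = 41.0518

θ=263.7°: 38.5076
θ=265.9°: 39.2719
θ=270.2°: 40.7659
θ=314.4°: 41.0518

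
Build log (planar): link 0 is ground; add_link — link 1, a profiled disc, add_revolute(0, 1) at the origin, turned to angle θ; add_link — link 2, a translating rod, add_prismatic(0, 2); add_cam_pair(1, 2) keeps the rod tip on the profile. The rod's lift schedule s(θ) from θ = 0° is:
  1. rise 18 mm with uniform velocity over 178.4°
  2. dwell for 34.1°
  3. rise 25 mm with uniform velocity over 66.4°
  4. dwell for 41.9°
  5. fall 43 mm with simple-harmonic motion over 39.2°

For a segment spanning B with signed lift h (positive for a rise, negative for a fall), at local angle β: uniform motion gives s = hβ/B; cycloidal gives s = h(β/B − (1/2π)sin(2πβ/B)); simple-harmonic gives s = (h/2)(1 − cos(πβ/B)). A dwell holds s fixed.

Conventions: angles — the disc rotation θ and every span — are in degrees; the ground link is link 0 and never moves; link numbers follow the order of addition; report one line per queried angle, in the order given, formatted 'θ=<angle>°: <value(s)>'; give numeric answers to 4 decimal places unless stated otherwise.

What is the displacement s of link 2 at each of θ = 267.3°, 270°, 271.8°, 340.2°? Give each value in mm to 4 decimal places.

seg 1 [0°–178.4°] uniform, h=18: full span → s += 18 → s = 18.0000
seg 2 [178.4°–212.5°] dwell: s stays 18.0000
seg 3 [212.5°–278.9°] uniform, h=25: θ=267.3° here. β=54.8, B=66.4. 25·54.8/66.4 = 20.6325 → s = 38.6325
seg 3 [212.5°–278.9°] uniform, h=25: θ=270° here. β=57.5, B=66.4. 25·57.5/66.4 = 21.6491 → s = 39.6491
seg 3 [212.5°–278.9°] uniform, h=25: θ=271.8° here. β=59.3, B=66.4. 25·59.3/66.4 = 22.3268 → s = 40.3268
seg 3 [212.5°–278.9°] uniform, h=25: full span → s += 25 → s = 43.0000
seg 4 [278.9°–320.8°] dwell: s stays 43.0000
seg 5 [320.8°–360°] simple-harmonic, h=-43: θ=340.2° here. β=19.4, B=39.2. -43/2·(1 − cos(π·0.4949)) = -21.1554 → s = 21.8446

θ=267.3°: 38.6325
θ=270°: 39.6491
θ=271.8°: 40.3268
θ=340.2°: 21.8446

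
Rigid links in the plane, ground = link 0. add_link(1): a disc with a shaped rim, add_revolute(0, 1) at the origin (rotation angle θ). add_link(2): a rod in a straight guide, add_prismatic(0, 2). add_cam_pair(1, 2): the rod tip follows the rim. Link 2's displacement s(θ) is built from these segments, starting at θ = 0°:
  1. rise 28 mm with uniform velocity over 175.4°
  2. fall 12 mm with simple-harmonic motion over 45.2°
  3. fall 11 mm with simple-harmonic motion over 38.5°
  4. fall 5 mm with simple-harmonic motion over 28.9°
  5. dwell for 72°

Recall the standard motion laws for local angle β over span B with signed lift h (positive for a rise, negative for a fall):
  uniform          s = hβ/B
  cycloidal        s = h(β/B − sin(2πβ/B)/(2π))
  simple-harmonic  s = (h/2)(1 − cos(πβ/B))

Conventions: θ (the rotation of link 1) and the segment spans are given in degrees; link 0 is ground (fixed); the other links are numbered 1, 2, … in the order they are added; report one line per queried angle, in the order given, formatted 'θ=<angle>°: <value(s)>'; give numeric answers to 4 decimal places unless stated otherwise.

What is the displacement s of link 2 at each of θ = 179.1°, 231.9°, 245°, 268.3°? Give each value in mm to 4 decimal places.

segment 1 (0° to 175.4°, uniform, h = 28) is passed completely: s = 0.0000 + (28) = 28.0000
θ = 179.1° falls in segment 2 (175.4° to 220.6°, simple-harmonic, h = -12): β = 179.1 − 175.4 = 3.7°, B = 45.2°; Δs = -12/2·(1 − cos(π·0.0819)) = -0.1973; s = 28.0000 − 0.1973 = 27.8027
segment 2 (175.4° to 220.6°, simple-harmonic, h = -12) is passed completely: s = 28.0000 + (-12) = 16.0000
θ = 231.9° falls in segment 3 (220.6° to 259.1°, simple-harmonic, h = -11): β = 231.9 − 220.6 = 11.3°, B = 38.5°; Δs = -11/2·(1 − cos(π·0.2935)) = -2.1771; s = 16.0000 − 2.1771 = 13.8229
θ = 245° falls in segment 3 (220.6° to 259.1°, simple-harmonic, h = -11): β = 245 − 220.6 = 24.4°, B = 38.5°; Δs = -11/2·(1 − cos(π·0.6338)) = -7.7439; s = 16.0000 − 7.7439 = 8.2561
segment 3 (220.6° to 259.1°, simple-harmonic, h = -11) is passed completely: s = 16.0000 + (-11) = 5.0000
θ = 268.3° falls in segment 4 (259.1° to 288°, simple-harmonic, h = -5): β = 268.3 − 259.1 = 9.2°, B = 28.9°; Δs = -5/2·(1 − cos(π·0.3183)) = -1.1494; s = 5.0000 − 1.1494 = 3.8506

θ=179.1°: 27.8027
θ=231.9°: 13.8229
θ=245°: 8.2561
θ=268.3°: 3.8506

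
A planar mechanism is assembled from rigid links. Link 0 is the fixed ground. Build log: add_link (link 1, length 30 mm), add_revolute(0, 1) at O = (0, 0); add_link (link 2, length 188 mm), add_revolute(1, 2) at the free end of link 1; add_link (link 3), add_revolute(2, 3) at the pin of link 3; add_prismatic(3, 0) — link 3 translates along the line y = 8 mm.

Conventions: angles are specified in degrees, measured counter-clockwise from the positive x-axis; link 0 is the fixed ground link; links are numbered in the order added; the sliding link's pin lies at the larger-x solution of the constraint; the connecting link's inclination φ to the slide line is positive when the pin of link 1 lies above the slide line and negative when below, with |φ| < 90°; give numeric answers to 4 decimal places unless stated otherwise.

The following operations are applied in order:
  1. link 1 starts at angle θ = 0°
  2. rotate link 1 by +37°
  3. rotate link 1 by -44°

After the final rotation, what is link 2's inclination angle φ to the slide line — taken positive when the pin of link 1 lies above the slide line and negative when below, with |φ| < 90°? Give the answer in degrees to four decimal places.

geometry: r = 30 mm, L = 188 mm, e = 8 mm; θ starts at 0°
rotate link 1 by +37°: θ ← 0° +37° = 37°
rotate link 1 by -44°: θ ← 37° -44° = -7°
h = r sin θ − e = -3.656080 − 8 = -11.656080
sin φ = h / L = -11.656080 / 188 = -0.06200043
φ = arcsin(-0.06200043) = -3.554643°

-3.5546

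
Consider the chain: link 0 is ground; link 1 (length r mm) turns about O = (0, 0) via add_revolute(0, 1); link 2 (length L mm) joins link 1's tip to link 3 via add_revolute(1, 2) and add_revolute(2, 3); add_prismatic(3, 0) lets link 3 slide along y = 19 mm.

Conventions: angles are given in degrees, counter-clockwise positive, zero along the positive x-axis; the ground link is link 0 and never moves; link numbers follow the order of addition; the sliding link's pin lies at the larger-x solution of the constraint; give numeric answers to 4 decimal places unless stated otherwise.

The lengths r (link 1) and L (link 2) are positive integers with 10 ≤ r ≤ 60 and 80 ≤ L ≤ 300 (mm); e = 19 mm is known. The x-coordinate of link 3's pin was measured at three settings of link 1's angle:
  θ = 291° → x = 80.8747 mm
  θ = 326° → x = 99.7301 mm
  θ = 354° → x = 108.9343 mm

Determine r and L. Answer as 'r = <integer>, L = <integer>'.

constraint per measurement: (x − r cos θ)² + (r sin θ − e)² = L²
subtracting the θ₁ and θ₂ equations cancels the r² and L² terms:
r = (x₁² − x₂²) / (2[(x₁cos θ₁ + e sin θ₁) − (x₂cos θ₂ + e sin θ₂)]) = 27.9999 → r = 28
L² = (x₁ − r cos θ₁)² + (r sin θ₁ − e)² = 7056.0043 → L = 84.0000 → L = 84
check at θ₃=354°: x = 108.9343 (printed 108.9343) ✓

r = 28, L = 84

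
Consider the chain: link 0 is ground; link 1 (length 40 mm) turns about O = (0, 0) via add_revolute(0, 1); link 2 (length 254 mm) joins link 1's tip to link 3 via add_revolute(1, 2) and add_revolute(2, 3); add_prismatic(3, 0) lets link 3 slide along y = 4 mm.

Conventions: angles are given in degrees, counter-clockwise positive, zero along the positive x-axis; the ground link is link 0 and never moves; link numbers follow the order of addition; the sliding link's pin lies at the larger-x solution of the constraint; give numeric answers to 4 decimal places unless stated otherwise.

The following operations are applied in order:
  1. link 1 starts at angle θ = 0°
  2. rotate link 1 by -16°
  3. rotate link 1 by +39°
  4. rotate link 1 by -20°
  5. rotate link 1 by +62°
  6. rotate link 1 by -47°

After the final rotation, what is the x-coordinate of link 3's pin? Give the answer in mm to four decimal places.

geometry: r = 40 mm, L = 254 mm, e = 4 mm; θ starts at 0°
rotate link 1 by -16°: θ ← 0° -16° = -16°
rotate link 1 by +39°: θ ← -16° +39° = 23°
rotate link 1 by -20°: θ ← 23° -20° = 3°
rotate link 1 by +62°: θ ← 3° +62° = 65°
rotate link 1 by -47°: θ ← 65° -47° = 18°
crank pin P = (r cos θ, r sin θ) = (38.042261, 12.360680)
h = r sin θ − e = 12.360680 − 4 = 8.360680
x = r cos θ + √(L² − h²) = 38.042261 + 253.862362 = 291.904623

291.9046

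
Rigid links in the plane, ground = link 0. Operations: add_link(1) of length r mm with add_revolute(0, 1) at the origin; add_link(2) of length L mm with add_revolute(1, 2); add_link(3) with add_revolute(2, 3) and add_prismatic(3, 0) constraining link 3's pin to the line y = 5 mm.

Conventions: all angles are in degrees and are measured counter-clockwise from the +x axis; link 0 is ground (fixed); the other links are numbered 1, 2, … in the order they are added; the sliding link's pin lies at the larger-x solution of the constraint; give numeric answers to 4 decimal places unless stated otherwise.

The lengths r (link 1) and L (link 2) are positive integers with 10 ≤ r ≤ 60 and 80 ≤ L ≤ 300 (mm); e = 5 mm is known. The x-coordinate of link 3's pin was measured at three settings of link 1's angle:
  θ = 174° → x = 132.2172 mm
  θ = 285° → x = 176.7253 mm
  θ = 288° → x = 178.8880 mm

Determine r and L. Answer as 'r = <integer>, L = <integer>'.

constraint per measurement: (x − r cos θ)² + (r sin θ − e)² = L²
subtracting the θ₁ and θ₂ equations cancels the r² and L² terms:
r = (x₁² − x₂²) / (2[(x₁cos θ₁ + e sin θ₁) − (x₂cos θ₂ + e sin θ₂)]) = 40.0000 → r = 40
L² = (x₁ − r cos θ₁)² + (r sin θ₁ − e)² = 29584.0086 → L = 172.0000 → L = 172
check at θ₃=288°: x = 178.8880 (printed 178.8880) ✓

r = 40, L = 172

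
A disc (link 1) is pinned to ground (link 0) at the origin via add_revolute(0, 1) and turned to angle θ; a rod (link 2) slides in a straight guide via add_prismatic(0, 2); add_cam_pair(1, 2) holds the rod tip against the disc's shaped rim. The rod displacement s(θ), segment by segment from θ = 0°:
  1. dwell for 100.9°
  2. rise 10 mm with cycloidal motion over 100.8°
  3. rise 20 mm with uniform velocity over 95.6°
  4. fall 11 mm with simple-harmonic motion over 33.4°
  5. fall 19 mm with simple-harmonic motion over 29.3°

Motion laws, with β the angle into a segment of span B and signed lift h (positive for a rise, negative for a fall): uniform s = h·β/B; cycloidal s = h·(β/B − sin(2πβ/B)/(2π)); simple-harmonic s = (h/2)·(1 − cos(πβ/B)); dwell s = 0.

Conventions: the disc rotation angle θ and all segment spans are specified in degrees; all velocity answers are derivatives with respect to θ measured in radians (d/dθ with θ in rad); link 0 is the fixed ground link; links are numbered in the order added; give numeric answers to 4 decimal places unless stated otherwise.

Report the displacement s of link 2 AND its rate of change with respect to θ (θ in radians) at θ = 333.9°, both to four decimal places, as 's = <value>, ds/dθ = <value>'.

segment 1 (0° to 100.9°, dwell): s unchanged at 0.0000
segment 2 (100.9° to 201.7°, cycloidal, h = 10) is passed completely: s = 0.0000 + (10) = 10.0000
segment 3 (201.7° to 297.3°, uniform, h = 20) is passed completely: s = 10.0000 + (20) = 30.0000
segment 4 (297.3° to 330.7°, simple-harmonic, h = -11) is passed completely: s = 30.0000 + (-11) = 19.0000
θ = 333.9° falls in segment 5 (330.7° to 360°, simple-harmonic, h = -19): β = 333.9 − 330.7 = 3.2°, B = 29.3°; Δs = -19/2·(1 − cos(π·0.1092)) = -0.5537; s = 19.0000 − 0.5537 = 18.4463
velocity in seg [330.7°–360°] (simple-harmonic), θ in radians: β = 3.2° = 0.0559 rad, B = 29.3° = 0.5114 rad; ds/dθ = (πh/(2B)) sin(πβ/B) = (π·(-19)/(2·0.5114)) sin(π·0.1092) = -19.633869 mm/rad

s = 18.4463, ds/dθ = -19.6339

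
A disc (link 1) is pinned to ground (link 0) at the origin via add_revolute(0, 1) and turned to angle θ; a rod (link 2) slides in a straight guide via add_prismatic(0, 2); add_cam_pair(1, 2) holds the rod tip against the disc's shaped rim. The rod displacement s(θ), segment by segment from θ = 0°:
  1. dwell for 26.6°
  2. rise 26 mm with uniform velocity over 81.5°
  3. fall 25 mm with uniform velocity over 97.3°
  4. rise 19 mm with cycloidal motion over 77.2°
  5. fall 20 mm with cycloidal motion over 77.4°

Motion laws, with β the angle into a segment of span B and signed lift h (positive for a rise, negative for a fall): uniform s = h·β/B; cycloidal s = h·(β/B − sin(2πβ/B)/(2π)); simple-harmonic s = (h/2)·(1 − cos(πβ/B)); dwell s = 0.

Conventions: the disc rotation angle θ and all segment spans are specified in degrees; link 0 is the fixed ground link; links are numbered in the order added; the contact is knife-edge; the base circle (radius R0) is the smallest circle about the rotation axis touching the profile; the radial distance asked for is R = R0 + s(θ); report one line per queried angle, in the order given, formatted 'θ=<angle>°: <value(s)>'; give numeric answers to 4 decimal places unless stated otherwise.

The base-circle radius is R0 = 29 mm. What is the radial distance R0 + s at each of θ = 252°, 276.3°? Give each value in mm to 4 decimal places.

segment 1 (0° to 26.6°, dwell): s unchanged at 0.0000
segment 2 (26.6° to 108.1°, uniform, h = 26) is passed completely: s = 0.0000 + (26) = 26.0000
segment 3 (108.1° to 205.4°, uniform, h = -25) is passed completely: s = 26.0000 + (-25) = 1.0000
θ = 252° falls in segment 4 (205.4° to 282.6°, cycloidal, h = 19): β = 252 − 205.4 = 46.6°, B = 77.2°; Δs = 19·(0.6036 − sin(2π·0.6036)/(2π)) = 13.3016; s = 1.0000 + 13.3016 = 14.3016
θ = 276.3° falls in segment 4 (205.4° to 282.6°, cycloidal, h = 19): β = 276.3 − 205.4 = 70.9°, B = 77.2°; Δs = 19·(0.9184 − sin(2π·0.9184)/(2π)) = 18.9329; s = 1.0000 + 18.9329 = 19.9329
θ=252°: R = R0 + s = 29 + 14.3016 = 43.3016
θ=276.3°: R = R0 + s = 29 + 19.9329 = 48.9329

θ=252°: 43.3016
θ=276.3°: 48.9329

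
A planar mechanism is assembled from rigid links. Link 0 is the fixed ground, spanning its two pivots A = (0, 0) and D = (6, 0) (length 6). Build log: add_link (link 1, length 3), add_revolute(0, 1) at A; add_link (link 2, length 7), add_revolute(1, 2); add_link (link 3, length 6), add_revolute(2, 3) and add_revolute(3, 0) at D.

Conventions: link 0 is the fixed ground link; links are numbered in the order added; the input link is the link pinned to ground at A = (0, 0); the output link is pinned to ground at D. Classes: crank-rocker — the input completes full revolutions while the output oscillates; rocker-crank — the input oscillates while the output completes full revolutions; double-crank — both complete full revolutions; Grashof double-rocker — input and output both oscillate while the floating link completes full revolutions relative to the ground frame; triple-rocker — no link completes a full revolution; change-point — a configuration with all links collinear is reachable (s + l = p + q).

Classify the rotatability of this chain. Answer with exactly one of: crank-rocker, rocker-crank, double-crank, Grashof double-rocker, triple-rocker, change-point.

lengths: ground=6, input=3, coupler=7, output=6
sorted: s=3 (shortest), l=7 (longest), p+q=12
s + l = 10 vs p + q = 12
s + l < p + q (Grashof) with shortest = input link → crank-rocker

crank-rocker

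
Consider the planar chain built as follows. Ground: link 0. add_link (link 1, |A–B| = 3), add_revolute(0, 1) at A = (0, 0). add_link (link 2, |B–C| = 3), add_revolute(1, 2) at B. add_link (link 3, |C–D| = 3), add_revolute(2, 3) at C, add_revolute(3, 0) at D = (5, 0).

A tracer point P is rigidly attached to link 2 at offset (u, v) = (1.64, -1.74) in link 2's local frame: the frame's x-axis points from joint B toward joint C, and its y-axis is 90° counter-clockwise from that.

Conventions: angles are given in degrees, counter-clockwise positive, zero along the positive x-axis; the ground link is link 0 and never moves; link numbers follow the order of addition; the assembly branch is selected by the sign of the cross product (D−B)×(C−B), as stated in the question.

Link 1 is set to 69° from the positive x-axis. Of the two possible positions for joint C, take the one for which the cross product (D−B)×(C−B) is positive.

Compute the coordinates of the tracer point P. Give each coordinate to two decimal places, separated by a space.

A=(0,0), D=(5.00,0)
B = A + 3.00·(cos69°, sin69°) = (1.0751, 2.8007)
|BD| = 4.8217
circle(B,3.00) ∩ circle(D,3.00): a=2.4109, h=1.7854
  candidates: C₊=(4.0746,2.8537) cross=8.609; C₋=(2.0005,-0.0530) cross=-8.609
  branch + wants cross > 0 → take C=(4.0746,2.8537) (cross=8.609)
ex = (C−B)/|BC| = (0.9998,0.0177); ey = (-0.0177,0.9998)
P = B + 1.64·ex + -1.74·ey = (2.7456,1.0900)

2.75 1.09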